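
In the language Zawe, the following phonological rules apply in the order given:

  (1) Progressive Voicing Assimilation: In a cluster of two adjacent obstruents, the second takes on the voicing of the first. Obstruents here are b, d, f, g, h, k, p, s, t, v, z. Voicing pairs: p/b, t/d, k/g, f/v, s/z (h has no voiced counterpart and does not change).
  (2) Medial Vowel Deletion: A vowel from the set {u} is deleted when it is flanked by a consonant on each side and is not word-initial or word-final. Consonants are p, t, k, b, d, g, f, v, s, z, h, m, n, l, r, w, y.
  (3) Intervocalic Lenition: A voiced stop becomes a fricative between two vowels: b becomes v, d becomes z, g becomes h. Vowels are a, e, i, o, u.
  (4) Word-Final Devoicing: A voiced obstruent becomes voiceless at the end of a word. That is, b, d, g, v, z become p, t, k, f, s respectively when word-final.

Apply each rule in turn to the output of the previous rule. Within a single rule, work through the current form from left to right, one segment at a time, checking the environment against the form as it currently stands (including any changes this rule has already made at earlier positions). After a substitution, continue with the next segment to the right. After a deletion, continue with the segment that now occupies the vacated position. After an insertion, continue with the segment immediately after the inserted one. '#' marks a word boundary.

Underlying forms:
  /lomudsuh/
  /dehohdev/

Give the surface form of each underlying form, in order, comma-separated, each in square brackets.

/lomudsuh/:
  (1) Progressive Voicing Assimilation: [lomudsuh] → [lomudzuh]
  (2) Medial Vowel Deletion: [lomudzuh] → [lomdzh]
  (3) Intervocalic Lenition: no change — [lomdzh]
  (4) Word-Final Devoicing: no change — [lomdzh]
/dehohdev/:
  (1) Progressive Voicing Assimilation: [dehohdev] → [dehohtev]
  (2) Medial Vowel Deletion: no change — [dehohtev]
  (3) Intervocalic Lenition: no change — [dehohtev]
  (4) Word-Final Devoicing: [dehohtev] → [dehohtef]

[lomdzh], [dehohtef]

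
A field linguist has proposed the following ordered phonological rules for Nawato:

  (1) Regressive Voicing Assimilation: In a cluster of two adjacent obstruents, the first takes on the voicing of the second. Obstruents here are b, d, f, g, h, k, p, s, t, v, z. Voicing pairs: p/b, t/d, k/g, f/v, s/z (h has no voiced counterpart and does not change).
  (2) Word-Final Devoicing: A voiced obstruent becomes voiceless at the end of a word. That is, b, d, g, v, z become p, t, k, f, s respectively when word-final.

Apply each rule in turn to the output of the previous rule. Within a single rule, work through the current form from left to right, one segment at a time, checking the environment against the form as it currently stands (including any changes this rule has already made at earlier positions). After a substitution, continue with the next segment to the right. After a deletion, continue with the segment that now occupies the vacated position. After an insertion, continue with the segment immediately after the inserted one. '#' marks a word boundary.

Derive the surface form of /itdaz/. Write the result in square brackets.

(1) Regressive Voicing Assimilation: [itdaz] → [iddaz]
(2) Word-Final Devoicing: [iddaz] → [iddas]

[iddas]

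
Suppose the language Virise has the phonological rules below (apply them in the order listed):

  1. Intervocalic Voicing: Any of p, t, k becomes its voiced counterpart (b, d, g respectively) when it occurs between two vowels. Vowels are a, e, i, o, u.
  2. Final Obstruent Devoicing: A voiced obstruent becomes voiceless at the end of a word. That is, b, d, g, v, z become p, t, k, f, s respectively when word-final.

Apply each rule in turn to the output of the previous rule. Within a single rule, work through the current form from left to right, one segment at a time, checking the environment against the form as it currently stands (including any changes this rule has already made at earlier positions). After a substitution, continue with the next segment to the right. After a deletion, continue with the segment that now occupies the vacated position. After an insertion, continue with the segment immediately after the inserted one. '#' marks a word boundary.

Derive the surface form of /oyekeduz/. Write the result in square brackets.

1 Intervocalic Voicing: [oyekeduz] → [oyegeduz]
2 Final Obstruent Devoicing: [oyegeduz] → [oyegedus]

[oyegedus]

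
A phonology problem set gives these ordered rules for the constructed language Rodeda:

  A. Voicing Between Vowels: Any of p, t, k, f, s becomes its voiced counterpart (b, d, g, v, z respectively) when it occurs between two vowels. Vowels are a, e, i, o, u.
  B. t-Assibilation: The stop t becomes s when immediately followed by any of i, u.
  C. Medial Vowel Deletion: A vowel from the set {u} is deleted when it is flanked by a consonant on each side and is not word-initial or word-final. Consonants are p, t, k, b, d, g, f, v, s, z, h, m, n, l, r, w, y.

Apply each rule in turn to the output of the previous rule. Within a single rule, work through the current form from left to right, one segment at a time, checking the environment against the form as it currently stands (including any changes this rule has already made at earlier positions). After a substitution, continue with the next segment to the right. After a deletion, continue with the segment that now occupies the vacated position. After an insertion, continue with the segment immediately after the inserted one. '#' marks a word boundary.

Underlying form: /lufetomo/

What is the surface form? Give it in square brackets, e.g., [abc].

[lvedomo]

A Voicing Between Vowels: [lufetomo] → [luvedomo]
B t-Assibilation: no change — [luvedomo]
C Medial Vowel Deletion: [luvedomo] → [lvedomo]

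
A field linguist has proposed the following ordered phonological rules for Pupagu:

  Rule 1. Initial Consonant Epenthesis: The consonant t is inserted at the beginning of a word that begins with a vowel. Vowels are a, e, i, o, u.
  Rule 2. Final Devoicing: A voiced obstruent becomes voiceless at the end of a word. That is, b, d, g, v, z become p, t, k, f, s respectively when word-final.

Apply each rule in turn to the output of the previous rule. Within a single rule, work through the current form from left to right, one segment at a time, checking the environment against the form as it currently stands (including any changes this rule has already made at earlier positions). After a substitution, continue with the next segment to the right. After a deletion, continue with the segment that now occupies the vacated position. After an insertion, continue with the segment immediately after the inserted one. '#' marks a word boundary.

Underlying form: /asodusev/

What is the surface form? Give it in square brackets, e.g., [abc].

[tasodusef]

Rule 1 Initial Consonant Epenthesis: [asodusev] → [tasodusev]
Rule 2 Final Devoicing: [tasodusev] → [tasodusef]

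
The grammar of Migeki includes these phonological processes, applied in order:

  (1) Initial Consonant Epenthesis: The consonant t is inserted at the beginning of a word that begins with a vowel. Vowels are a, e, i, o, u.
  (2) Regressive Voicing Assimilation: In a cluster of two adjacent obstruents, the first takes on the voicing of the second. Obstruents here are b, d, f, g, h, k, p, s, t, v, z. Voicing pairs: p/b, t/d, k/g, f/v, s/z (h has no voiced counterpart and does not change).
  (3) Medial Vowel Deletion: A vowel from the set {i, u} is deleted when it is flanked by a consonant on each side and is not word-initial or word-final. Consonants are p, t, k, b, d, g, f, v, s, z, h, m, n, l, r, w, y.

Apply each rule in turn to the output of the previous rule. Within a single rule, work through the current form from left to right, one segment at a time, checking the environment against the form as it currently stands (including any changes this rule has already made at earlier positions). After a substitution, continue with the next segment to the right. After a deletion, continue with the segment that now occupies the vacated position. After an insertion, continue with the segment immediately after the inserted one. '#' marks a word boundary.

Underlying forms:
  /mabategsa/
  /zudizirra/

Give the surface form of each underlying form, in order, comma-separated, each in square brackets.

/mabategsa/:
  (1) Initial Consonant Epenthesis: no change — [mabategsa]
  (2) Regressive Voicing Assimilation: [mabategsa] → [mabateksa]
  (3) Medial Vowel Deletion: no change — [mabateksa]
/zudizirra/:
  (1) Initial Consonant Epenthesis: no change — [zudizirra]
  (2) Regressive Voicing Assimilation: no change — [zudizirra]
  (3) Medial Vowel Deletion: [zudizirra] → [zdzrra]

[mabateksa], [zdzrra]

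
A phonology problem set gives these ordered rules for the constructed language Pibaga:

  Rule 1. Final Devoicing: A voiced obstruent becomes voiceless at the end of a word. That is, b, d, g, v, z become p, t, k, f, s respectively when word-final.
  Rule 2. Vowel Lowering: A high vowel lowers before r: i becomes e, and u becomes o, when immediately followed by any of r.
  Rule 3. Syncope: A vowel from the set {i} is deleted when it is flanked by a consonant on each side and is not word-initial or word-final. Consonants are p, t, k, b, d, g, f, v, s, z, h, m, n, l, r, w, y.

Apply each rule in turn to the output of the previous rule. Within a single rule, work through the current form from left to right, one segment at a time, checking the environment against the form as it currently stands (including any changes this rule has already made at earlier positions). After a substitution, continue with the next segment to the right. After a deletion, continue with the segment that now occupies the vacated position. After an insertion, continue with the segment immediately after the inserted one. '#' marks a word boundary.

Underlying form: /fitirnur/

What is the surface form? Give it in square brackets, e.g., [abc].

Rule 1 Final Devoicing: no change — [fitirnur]
Rule 2 Vowel Lowering: [fitirnur] → [fiternor]
Rule 3 Syncope: [fiternor] → [fternor]

[fternor]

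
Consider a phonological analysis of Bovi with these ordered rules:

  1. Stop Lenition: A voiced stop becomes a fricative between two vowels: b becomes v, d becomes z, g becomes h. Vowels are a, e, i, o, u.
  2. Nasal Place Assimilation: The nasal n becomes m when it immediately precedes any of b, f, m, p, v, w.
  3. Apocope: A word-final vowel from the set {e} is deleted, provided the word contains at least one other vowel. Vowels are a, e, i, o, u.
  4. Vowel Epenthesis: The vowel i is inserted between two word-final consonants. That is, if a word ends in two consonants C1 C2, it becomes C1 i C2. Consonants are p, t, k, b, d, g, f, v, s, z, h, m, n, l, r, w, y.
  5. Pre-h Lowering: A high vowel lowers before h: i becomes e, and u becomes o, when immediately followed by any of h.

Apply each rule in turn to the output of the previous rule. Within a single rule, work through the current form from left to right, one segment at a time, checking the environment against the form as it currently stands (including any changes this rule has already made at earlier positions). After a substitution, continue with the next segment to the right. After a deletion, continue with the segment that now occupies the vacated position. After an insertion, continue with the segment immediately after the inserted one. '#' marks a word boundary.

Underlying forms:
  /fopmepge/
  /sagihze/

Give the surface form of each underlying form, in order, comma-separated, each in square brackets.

[fopmepig], [sahehiz]

/fopmepge/:
  1 Stop Lenition: no change — [fopmepge]
  2 Nasal Place Assimilation: no change — [fopmepge]
  3 Apocope: [fopmepge] → [fopmepg]
  4 Vowel Epenthesis: [fopmepg] → [fopmepig]
  5 Pre-h Lowering: no change — [fopmepig]
/sagihze/:
  1 Stop Lenition: [sagihze] → [sahihze]
  2 Nasal Place Assimilation: no change — [sahihze]
  3 Apocope: [sahihze] → [sahihz]
  4 Vowel Epenthesis: [sahihz] → [sahihiz]
  5 Pre-h Lowering: [sahihiz] → [sahehiz]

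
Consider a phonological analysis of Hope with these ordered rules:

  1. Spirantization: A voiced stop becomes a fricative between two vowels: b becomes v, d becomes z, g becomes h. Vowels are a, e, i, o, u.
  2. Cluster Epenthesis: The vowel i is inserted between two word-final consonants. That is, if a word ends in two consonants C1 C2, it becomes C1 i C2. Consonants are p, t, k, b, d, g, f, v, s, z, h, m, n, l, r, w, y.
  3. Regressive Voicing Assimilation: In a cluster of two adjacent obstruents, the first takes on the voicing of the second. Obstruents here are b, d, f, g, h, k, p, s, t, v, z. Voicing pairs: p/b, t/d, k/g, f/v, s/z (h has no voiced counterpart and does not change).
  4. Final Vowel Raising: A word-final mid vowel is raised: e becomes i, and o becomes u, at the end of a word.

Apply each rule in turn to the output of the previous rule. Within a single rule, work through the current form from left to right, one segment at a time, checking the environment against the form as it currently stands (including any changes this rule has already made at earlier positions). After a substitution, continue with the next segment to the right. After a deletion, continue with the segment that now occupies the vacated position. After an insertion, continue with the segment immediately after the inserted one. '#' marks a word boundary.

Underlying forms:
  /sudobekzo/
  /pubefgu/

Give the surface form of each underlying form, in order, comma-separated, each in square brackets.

[suzovegzu], [puvevgu]

/sudobekzo/:
  1 Spirantization: [sudobekzo] → [suzovekzo]
  2 Cluster Epenthesis: no change — [suzovekzo]
  3 Regressive Voicing Assimilation: [suzovekzo] → [suzovegzo]
  4 Final Vowel Raising: [suzovegzo] → [suzovegzu]
/pubefgu/:
  1 Spirantization: [pubefgu] → [puvefgu]
  2 Cluster Epenthesis: no change — [puvefgu]
  3 Regressive Voicing Assimilation: [puvefgu] → [puvevgu]
  4 Final Vowel Raising: no change — [puvevgu]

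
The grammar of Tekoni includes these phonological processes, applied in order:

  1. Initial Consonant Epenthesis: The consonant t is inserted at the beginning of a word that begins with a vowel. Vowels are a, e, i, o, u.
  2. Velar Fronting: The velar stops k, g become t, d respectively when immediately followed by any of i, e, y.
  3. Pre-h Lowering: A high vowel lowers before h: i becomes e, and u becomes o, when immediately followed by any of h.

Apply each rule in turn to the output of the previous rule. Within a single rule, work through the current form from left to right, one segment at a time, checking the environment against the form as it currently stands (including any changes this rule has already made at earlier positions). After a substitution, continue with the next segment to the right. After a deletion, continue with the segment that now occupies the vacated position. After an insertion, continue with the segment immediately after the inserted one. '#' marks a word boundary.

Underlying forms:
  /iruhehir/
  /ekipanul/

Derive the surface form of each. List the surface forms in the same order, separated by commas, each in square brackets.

/iruhehir/:
  1 Initial Consonant Epenthesis: [iruhehir] → [tiruhehir]
  2 Velar Fronting: no change — [tiruhehir]
  3 Pre-h Lowering: [tiruhehir] → [tirohehir]
/ekipanul/:
  1 Initial Consonant Epenthesis: [ekipanul] → [tekipanul]
  2 Velar Fronting: [tekipanul] → [tetipanul]
  3 Pre-h Lowering: no change — [tetipanul]

[tirohehir], [tetipanul]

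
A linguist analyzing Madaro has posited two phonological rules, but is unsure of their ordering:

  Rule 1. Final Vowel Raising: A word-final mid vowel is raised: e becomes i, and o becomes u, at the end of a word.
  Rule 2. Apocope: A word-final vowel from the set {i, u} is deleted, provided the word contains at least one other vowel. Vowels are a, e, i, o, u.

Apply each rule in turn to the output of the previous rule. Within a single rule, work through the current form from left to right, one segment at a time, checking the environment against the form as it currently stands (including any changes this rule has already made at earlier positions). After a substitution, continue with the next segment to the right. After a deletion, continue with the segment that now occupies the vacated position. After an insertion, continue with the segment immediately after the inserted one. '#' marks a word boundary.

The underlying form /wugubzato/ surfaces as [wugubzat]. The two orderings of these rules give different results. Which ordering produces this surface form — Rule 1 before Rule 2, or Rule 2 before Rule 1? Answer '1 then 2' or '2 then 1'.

1 then 2

Order 1 then 2:
  1 Final Vowel Raising: [wugubzato] → [wugubzatu]
  2 Apocope: [wugubzatu] → [wugubzat]
  result: [wugubzat]
Order 2 then 1:
  2 Apocope: no change — [wugubzato]
  1 Final Vowel Raising: [wugubzato] → [wugubzatu]
  result: [wugubzatu]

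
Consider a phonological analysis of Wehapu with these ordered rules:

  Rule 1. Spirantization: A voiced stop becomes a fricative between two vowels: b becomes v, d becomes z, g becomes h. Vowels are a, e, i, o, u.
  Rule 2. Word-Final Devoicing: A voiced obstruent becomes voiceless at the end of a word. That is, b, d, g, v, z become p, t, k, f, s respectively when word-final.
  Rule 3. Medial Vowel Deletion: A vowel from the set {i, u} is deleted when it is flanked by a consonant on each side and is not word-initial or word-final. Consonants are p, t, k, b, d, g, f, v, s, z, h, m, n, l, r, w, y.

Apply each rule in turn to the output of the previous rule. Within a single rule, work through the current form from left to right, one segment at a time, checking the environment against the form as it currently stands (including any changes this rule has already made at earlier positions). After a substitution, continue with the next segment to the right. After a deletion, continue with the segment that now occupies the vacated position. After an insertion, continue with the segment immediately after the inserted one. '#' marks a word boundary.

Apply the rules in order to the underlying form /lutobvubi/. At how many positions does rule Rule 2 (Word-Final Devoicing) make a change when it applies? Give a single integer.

0

Rule 1 Spirantization: [lutobvubi] → [lutobvuvi]
Rule 2 Word-Final Devoicing: no change — [lutobvuvi]
Rule 3 Medial Vowel Deletion: [lutobvuvi] → [ltobvvi]
Rule Rule 2 changed 0 position(s).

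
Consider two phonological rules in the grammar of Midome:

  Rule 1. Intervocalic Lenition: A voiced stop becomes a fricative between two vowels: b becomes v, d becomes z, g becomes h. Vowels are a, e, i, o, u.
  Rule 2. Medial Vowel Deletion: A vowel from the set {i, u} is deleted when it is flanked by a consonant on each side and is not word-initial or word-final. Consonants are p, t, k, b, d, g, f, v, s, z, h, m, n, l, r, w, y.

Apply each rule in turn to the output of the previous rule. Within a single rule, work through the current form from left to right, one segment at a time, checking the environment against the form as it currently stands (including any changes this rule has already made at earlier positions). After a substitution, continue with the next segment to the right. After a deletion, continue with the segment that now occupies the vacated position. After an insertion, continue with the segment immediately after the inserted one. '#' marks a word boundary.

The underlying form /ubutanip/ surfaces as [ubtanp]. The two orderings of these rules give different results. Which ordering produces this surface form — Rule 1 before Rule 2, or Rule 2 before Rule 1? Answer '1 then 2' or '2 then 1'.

Order 1 then 2:
  1 Intervocalic Lenition: [ubutanip] → [uvutanip]
  2 Medial Vowel Deletion: [uvutanip] → [uvtanp]
  result: [uvtanp]
Order 2 then 1:
  2 Medial Vowel Deletion: [ubutanip] → [ubtanp]
  1 Intervocalic Lenition: no change — [ubtanp]
  result: [ubtanp]

2 then 1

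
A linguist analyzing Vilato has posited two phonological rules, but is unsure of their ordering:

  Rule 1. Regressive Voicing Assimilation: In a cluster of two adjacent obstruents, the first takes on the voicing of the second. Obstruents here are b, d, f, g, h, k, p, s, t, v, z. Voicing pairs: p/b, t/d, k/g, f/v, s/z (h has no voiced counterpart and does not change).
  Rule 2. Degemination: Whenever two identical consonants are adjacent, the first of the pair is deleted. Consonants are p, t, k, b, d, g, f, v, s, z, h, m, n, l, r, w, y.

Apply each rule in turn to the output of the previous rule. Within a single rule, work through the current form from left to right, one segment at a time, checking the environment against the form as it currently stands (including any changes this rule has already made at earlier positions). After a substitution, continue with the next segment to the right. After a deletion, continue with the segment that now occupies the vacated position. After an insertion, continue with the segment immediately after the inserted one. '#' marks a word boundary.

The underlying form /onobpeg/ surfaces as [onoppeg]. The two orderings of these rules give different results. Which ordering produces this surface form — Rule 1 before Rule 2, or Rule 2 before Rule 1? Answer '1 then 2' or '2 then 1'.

Order 1 then 2:
  1 Regressive Voicing Assimilation: [onobpeg] → [onoppeg]
  2 Degemination: [onoppeg] → [onopeg]
  result: [onopeg]
Order 2 then 1:
  2 Degemination: no change — [onobpeg]
  1 Regressive Voicing Assimilation: [onobpeg] → [onoppeg]
  result: [onoppeg]

2 then 1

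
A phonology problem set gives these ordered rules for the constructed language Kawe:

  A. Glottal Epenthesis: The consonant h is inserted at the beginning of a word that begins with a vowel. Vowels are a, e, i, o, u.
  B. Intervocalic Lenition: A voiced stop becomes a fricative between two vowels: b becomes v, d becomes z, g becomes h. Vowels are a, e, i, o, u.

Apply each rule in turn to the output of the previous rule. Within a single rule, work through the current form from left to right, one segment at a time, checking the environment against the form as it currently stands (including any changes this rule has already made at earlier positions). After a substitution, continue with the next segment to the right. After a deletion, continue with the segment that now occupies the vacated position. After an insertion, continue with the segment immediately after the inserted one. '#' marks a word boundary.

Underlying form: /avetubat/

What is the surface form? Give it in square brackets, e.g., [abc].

[havetuvat]

A Glottal Epenthesis: [avetubat] → [havetubat]
B Intervocalic Lenition: [havetubat] → [havetuvat]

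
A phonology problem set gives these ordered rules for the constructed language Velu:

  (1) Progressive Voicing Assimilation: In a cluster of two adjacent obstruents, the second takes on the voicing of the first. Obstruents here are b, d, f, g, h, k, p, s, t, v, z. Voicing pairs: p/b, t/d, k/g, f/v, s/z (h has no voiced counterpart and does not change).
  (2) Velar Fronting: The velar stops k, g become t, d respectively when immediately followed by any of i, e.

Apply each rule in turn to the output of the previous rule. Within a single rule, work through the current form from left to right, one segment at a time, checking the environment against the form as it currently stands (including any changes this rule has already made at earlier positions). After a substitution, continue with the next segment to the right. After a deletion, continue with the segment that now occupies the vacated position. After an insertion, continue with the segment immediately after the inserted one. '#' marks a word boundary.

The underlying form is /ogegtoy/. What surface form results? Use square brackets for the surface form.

(1) Progressive Voicing Assimilation: [ogegtoy] → [ogegdoy]
(2) Velar Fronting: [ogegdoy] → [odegdoy]

[odegdoy]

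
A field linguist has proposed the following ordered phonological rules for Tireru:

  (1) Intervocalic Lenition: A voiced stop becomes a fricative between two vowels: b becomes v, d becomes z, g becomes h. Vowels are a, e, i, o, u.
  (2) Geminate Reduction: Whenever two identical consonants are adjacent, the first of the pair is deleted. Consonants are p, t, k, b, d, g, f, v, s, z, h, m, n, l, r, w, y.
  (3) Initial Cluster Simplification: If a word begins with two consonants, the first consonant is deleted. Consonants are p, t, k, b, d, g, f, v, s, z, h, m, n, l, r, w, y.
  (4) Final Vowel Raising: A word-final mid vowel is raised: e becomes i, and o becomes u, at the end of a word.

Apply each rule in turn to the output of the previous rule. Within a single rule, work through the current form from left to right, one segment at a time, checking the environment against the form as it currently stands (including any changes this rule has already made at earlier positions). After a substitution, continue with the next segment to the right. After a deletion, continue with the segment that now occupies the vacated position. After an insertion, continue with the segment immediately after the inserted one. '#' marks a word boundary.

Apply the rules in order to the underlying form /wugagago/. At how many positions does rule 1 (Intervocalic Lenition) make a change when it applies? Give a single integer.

3

(1) Intervocalic Lenition: [wugagago] → [wuhahaho]
(2) Geminate Reduction: no change — [wuhahaho]
(3) Initial Cluster Simplification: no change — [wuhahaho]
(4) Final Vowel Raising: [wuhahaho] → [wuhahahu]
Rule 1 changed 3 position(s).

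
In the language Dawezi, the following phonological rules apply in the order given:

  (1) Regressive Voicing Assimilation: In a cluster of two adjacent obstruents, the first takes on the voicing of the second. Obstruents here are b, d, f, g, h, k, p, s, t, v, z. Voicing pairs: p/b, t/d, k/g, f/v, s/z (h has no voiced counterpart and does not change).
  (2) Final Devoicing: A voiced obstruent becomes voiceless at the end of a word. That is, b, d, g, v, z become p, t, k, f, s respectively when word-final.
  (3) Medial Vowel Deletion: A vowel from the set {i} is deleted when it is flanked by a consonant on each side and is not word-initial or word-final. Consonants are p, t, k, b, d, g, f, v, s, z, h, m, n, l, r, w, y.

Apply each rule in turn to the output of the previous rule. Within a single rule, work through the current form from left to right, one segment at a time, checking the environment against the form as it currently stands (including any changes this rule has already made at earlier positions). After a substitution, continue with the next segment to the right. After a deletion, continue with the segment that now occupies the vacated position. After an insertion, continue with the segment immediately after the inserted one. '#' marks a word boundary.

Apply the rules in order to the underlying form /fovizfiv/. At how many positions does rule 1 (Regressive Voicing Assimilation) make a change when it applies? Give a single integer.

(1) Regressive Voicing Assimilation: [fovizfiv] → [fovisfiv]
(2) Final Devoicing: [fovisfiv] → [fovisfif]
(3) Medial Vowel Deletion: [fovisfif] → [fovsff]
Rule 1 changed 1 position(s).

1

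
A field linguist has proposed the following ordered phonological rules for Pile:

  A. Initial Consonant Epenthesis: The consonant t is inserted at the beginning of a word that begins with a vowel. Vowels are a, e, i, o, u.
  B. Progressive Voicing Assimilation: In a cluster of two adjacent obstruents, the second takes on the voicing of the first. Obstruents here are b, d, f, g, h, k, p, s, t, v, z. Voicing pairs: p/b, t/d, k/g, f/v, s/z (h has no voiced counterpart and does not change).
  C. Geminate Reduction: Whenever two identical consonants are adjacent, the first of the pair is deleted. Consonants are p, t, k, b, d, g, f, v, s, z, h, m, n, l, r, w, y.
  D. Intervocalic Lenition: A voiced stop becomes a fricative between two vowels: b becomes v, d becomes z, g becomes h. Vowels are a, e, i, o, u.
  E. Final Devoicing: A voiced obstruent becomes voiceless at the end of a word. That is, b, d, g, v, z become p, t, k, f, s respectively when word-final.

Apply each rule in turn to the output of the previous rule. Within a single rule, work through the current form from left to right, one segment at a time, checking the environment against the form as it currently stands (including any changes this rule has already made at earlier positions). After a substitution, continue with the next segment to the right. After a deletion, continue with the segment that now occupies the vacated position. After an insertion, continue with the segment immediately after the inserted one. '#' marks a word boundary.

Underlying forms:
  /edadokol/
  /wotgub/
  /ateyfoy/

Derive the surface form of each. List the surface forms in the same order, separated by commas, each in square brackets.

[tezazokol], [wotkup], [tateyfoy]

/edadokol/:
  A Initial Consonant Epenthesis: [edadokol] → [tedadokol]
  B Progressive Voicing Assimilation: no change — [tedadokol]
  C Geminate Reduction: no change — [tedadokol]
  D Intervocalic Lenition: [tedadokol] → [tezazokol]
  E Final Devoicing: no change — [tezazokol]
/wotgub/:
  A Initial Consonant Epenthesis: no change — [wotgub]
  B Progressive Voicing Assimilation: [wotgub] → [wotkub]
  C Geminate Reduction: no change — [wotkub]
  D Intervocalic Lenition: no change — [wotkub]
  E Final Devoicing: [wotkub] → [wotkup]
/ateyfoy/:
  A Initial Consonant Epenthesis: [ateyfoy] → [tateyfoy]
  B Progressive Voicing Assimilation: no change — [tateyfoy]
  C Geminate Reduction: no change — [tateyfoy]
  D Intervocalic Lenition: no change — [tateyfoy]
  E Final Devoicing: no change — [tateyfoy]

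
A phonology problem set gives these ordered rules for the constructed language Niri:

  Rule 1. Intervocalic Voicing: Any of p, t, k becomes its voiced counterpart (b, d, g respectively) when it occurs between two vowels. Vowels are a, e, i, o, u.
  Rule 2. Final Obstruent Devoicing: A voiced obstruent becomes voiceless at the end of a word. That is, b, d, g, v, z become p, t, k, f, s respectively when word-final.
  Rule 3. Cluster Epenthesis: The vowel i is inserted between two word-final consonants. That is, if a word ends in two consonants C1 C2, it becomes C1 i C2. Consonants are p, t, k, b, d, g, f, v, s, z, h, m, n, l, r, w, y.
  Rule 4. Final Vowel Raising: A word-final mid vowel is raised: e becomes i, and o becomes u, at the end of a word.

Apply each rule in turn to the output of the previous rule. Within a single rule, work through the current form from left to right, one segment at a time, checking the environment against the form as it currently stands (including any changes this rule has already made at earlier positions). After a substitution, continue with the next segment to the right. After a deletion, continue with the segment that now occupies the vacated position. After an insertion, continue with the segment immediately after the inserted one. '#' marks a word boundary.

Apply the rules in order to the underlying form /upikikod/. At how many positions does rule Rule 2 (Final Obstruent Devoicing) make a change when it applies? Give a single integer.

Rule 1 Intervocalic Voicing: [upikikod] → [ubigigod]
Rule 2 Final Obstruent Devoicing: [ubigigod] → [ubigigot]
Rule 3 Cluster Epenthesis: no change — [ubigigot]
Rule 4 Final Vowel Raising: no change — [ubigigot]
Rule Rule 2 changed 1 position(s).

1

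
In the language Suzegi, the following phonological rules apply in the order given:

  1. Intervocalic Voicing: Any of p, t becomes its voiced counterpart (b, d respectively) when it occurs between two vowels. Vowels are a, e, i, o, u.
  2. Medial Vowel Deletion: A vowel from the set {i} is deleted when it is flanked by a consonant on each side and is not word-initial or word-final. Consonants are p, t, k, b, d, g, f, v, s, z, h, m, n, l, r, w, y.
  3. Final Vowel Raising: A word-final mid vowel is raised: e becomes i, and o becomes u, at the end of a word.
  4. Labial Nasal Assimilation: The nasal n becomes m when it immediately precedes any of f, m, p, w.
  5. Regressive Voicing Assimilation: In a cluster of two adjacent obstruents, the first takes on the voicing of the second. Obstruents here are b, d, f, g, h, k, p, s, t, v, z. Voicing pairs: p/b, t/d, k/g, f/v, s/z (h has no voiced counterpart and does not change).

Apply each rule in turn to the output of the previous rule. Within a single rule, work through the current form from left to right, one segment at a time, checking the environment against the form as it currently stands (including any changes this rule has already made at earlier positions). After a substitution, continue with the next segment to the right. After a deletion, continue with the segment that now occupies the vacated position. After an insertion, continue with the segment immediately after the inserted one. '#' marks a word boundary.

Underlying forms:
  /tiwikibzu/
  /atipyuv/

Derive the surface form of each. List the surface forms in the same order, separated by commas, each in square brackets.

[twgbzu], [atpyuv]

/tiwikibzu/:
  1 Intervocalic Voicing: no change — [tiwikibzu]
  2 Medial Vowel Deletion: [tiwikibzu] → [twkbzu]
  3 Final Vowel Raising: no change — [twkbzu]
  4 Labial Nasal Assimilation: no change — [twkbzu]
  5 Regressive Voicing Assimilation: [twkbzu] → [twgbzu]
/atipyuv/:
  1 Intervocalic Voicing: [atipyuv] → [adipyuv]
  2 Medial Vowel Deletion: [adipyuv] → [adpyuv]
  3 Final Vowel Raising: no change — [adpyuv]
  4 Labial Nasal Assimilation: no change — [adpyuv]
  5 Regressive Voicing Assimilation: [adpyuv] → [atpyuv]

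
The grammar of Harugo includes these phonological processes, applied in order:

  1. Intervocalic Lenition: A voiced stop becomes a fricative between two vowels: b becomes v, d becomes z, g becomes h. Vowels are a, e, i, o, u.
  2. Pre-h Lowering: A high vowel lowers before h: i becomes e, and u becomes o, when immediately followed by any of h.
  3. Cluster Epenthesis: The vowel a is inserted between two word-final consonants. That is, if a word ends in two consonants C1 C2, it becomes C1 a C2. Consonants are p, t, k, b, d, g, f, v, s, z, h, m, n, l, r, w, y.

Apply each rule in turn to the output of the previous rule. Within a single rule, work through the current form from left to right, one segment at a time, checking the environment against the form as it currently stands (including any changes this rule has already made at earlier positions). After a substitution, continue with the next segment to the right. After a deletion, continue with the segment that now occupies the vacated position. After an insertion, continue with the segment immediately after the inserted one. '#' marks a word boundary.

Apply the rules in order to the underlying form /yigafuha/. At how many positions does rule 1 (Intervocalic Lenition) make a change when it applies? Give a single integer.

1 Intervocalic Lenition: [yigafuha] → [yihafuha]
2 Pre-h Lowering: [yihafuha] → [yehafoha]
3 Cluster Epenthesis: no change — [yehafoha]
Rule 1 changed 1 position(s).

1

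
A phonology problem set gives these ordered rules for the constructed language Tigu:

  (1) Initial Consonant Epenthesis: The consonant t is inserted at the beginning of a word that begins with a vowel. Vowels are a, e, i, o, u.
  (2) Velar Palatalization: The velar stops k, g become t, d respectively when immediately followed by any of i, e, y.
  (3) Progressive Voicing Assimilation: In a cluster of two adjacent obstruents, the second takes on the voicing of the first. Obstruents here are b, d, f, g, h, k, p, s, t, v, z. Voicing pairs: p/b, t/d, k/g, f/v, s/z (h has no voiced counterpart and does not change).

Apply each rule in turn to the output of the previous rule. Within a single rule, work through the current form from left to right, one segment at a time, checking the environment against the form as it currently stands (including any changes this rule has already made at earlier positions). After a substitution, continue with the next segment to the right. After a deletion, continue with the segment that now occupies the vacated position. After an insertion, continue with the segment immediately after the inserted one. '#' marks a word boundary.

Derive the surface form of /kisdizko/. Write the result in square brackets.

[tistizgo]

(1) Initial Consonant Epenthesis: no change — [kisdizko]
(2) Velar Palatalization: [kisdizko] → [tisdizko]
(3) Progressive Voicing Assimilation: [tisdizko] → [tistizgo]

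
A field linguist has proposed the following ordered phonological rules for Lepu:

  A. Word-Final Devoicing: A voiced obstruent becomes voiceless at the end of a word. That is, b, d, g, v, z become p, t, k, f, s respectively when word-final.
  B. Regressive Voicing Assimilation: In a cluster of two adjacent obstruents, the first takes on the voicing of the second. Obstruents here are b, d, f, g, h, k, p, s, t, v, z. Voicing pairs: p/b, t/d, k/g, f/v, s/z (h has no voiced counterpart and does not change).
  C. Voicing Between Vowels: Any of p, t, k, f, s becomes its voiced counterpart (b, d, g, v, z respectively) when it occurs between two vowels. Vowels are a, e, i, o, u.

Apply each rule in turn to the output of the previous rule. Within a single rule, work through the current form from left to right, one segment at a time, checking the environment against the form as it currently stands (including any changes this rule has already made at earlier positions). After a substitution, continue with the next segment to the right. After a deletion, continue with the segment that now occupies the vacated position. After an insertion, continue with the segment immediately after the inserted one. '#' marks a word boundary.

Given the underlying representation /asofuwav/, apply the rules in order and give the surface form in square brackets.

A Word-Final Devoicing: [asofuwav] → [asofuwaf]
B Regressive Voicing Assimilation: no change — [asofuwaf]
C Voicing Between Vowels: [asofuwaf] → [azovuwaf]

[azovuwaf]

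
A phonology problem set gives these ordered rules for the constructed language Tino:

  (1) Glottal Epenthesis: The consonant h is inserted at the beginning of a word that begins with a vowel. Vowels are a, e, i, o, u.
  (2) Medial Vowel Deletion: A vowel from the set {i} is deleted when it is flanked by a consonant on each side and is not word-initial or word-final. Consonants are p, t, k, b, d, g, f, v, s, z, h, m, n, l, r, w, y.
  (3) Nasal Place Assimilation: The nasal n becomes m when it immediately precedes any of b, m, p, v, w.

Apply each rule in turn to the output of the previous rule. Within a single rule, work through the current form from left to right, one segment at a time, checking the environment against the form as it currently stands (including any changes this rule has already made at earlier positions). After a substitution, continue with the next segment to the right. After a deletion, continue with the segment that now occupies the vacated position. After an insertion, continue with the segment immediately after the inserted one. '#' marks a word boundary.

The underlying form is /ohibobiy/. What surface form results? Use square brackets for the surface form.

[hohboby]

(1) Glottal Epenthesis: [ohibobiy] → [hohibobiy]
(2) Medial Vowel Deletion: [hohibobiy] → [hohboby]
(3) Nasal Place Assimilation: no change — [hohboby]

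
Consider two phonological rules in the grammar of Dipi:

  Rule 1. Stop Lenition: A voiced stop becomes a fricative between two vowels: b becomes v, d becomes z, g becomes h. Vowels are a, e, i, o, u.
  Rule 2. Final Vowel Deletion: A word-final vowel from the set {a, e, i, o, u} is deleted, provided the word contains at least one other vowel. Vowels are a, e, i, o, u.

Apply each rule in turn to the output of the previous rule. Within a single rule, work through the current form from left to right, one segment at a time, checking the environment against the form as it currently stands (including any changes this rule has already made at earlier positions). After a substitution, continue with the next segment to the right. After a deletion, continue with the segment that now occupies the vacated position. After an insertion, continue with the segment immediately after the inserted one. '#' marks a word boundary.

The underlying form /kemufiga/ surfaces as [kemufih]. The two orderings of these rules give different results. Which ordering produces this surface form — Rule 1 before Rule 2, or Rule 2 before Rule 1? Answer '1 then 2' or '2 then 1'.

Order 1 then 2:
  1 Stop Lenition: [kemufiga] → [kemufiha]
  2 Final Vowel Deletion: [kemufiha] → [kemufih]
  result: [kemufih]
Order 2 then 1:
  2 Final Vowel Deletion: [kemufiga] → [kemufig]
  1 Stop Lenition: no change — [kemufig]
  result: [kemufig]

1 then 2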